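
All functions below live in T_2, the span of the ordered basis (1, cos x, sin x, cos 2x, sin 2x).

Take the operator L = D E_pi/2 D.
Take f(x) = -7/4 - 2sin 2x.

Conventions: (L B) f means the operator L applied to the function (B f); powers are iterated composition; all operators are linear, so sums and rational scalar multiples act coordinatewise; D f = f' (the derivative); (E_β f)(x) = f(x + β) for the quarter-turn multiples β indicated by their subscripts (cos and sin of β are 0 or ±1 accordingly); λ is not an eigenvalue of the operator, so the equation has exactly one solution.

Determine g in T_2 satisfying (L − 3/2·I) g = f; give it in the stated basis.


write g with unknown coordinates in the stated basis and equate coefficients in (L − 3/2·I) g = f
solving from the highest basis element down gives g = 7/6 - (4/5)sin 2x
check: L g = -(16/5)sin 2x
so L g − 3/2·g = -7/4 - 2sin 2x = f ✓

g(x) = 7/6 - (4/5)sin 2x


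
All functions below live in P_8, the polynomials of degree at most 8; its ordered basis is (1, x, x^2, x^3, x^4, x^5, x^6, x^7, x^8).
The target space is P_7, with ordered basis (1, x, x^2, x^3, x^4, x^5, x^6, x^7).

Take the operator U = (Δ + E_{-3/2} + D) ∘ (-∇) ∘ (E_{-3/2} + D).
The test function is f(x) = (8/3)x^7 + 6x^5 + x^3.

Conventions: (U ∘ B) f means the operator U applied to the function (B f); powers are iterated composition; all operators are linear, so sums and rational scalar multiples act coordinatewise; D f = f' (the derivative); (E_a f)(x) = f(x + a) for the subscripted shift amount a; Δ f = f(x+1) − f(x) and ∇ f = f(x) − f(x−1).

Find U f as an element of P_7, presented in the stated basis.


the image equals g(x) = -(56/3)x^6 + 56x^5 - (4570/3)x^4 + 5660x^3 - 22719x^2 + (122722/3)x - 180775/6

E_{-3/2} f = (8/3)x^7 - 28x^6 + 132x^5 - 360x^4 + (1217/2)x^3 - (2529/4)x^2 + (1485/4)x - 189/2
D f = (56/3)x^6 + 30x^4 + 3x^2
(E_{-3/2} + D) f = (8/3)x^7 - (28/3)x^6 + 132x^5 - 330x^4 + (1217/2)x^3 - (2517/4)x^2 + (1485/4)x - 189/2
∇ (E_{-3/2} + D) f = (56/3)x^6 - 112x^5 + (2680/3)x^4 - 2920x^3 + (10643/2)x^2 - (15416/3)x + 2083
(-∇) (E_{-3/2} + D) f = -(56/3)x^6 + 112x^5 - (2680/3)x^4 + 2920x^3 - (10643/2)x^2 + (15416/3)x - 2083
Δ (-∇) (E_{-3/2} + D) f = -112x^5 + 280x^4 - (8480/3)x^3 + 4240x^2 - (15025/3)x + 11623/6
E_{-3/2} (-∇) (E_{-3/2} + D) f = -(56/3)x^6 + 280x^5 - (7090/3)x^4 + 12060x^3 - 35719x^2 + (169676/3)x - 37205
D (-∇) (E_{-3/2} + D) f = -112x^5 + 560x^4 - (10720/3)x^3 + 8760x^2 - 10643x + 15416/3
(Δ + E_{-3/2} + D) (-∇) (E_{-3/2} + D) f = -(56/3)x^6 + 56x^5 - (4570/3)x^4 + 5660x^3 - 22719x^2 + (122722/3)x - 180775/6


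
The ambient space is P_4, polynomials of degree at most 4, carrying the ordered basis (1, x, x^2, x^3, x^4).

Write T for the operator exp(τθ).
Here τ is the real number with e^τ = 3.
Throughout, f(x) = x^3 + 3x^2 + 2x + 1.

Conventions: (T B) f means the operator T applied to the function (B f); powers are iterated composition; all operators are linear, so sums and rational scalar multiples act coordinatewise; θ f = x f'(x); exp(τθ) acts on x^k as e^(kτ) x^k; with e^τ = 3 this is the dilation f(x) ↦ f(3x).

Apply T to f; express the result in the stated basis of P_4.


exp(τθ) x^k = e^(kτ) x^k; with e^τ = 3 this sends x^k to 3^k x^k
x ↦ 3 x
x^2 ↦ 9 x^2
x^3 ↦ 27 x^3
applying this coordinatewise to f: exp(τθ) f = 27x^3 + 27x^2 + 6x + 1

g(x) = 27x^3 + 27x^2 + 6x + 1


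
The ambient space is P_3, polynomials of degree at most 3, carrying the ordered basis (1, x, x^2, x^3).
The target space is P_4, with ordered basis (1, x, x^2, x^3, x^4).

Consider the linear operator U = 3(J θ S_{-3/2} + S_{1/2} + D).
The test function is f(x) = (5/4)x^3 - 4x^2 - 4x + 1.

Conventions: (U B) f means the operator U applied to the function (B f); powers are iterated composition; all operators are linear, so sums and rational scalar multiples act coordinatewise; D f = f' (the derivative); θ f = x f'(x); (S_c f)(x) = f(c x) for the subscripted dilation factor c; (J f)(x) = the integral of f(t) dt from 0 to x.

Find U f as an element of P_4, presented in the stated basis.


g(x) = -(1215/128)x^4 - (561/32)x^3 + (69/4)x^2 - 30x - 9

S_{-3/2} f = -(135/32)x^3 - 9x^2 + 6x + 1
θ S_{-3/2} f = -(405/32)x^3 - 18x^2 + 6x
J θ S_{-3/2} f = -(405/128)x^4 - 6x^3 + 3x^2
S_{1/2} f = (5/32)x^3 - x^2 - 2x + 1
D f = (15/4)x^2 - 8x - 4
(J θ S_{-3/2} + S_{1/2} + D) f = -(405/128)x^4 - (187/32)x^3 + (23/4)x^2 - 10x - 3
(3(J θ S_{-3/2} + S_{1/2} + D)) f = -(1215/128)x^4 - (561/32)x^3 + (69/4)x^2 - 30x - 9


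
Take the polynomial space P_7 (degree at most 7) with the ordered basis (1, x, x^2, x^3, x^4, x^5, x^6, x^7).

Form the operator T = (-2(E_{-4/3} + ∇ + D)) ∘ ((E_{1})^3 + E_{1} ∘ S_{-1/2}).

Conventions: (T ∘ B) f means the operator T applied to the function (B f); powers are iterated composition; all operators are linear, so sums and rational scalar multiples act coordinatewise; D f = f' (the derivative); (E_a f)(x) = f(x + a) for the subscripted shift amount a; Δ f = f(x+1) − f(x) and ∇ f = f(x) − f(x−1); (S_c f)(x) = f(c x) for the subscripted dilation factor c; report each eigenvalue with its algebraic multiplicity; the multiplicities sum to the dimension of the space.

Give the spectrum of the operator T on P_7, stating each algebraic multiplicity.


λ = -4 (multiplicity 1), λ = -5/2 (multiplicity 1), λ = -17/8 (multiplicity 1), λ = -65/32 (multiplicity 1), λ = -127/64 (multiplicity 1), λ = -31/16 (multiplicity 1), λ = -7/4 (multiplicity 1), λ = -1 (multiplicity 1)

image of 1: -4
image of x: -x - 17/3
image of x^2: -(5/2)x^2 - (49/3)x - 262/9
image of x^3: -(7/4)x^3 - (83/4)x^2 - (241/3)x - 10829/108
image of x^4: -(17/8)x^4 - (181/6)x^3 - (503/3)x^2 - (21979/54)x - 117307/324
image of x^5: -(31/16)x^5 - (1735/48)x^4 - (4925/18)x^3 - (218185/216)x^2 - (1170025/648)x - 4888559/3888
image of x^6: -(65/32)x^6 - (709/16)x^5 - (9955/24)x^4 - (437975/216)x^3 - (2343095/432)x^2 - (9781489/1296)x - 6253487/1458
image of x^7: -(127/64)x^7 - (9821/192)x^6 - (27727/48)x^5 - (6120415/1728)x^4 - (32782015/2592)x^3 - (136910249/5184)x^2 - (87542119/2916)x - 2014884137/139968
the matrix is upper triangular; its diagonal is (-4, -1, -5/2, -7/4, -17/8, -31/16, -65/32, -127/64)
for a triangular matrix the eigenvalues are the diagonal entries, with algebraic multiplicity their repetition count


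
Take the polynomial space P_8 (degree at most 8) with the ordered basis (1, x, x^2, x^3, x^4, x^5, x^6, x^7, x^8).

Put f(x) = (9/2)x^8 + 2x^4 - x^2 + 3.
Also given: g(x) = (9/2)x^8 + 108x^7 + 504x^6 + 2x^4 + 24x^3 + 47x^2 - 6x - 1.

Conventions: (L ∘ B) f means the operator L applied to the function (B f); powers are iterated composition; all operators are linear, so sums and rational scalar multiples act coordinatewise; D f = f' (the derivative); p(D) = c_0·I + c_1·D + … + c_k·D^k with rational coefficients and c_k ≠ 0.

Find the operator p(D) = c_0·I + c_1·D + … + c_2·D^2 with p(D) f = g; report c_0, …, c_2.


D^0 f = (9/2)x^8 + 2x^4 - x^2 + 3
D^1 f = 36x^7 + 8x^3 - 2x
D^2 f = 252x^6 + 24x^2 - 2
matching coefficients of g against c_0 f + c_1 Df + … from the top degree down determines the c_i
solution: c_0 = 1, c_1 = 3, c_2 = 2

c_0 = 1, c_1 = 3, c_2 = 2


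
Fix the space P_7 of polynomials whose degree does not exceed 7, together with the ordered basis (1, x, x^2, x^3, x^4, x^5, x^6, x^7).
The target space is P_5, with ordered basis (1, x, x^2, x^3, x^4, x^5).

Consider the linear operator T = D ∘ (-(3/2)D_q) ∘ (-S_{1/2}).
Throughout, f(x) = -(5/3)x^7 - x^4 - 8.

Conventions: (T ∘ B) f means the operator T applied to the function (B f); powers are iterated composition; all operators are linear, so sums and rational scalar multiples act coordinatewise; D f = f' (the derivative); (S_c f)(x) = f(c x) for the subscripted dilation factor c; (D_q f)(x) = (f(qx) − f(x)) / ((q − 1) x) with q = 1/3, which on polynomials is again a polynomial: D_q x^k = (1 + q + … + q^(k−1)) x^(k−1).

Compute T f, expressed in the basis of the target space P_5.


S_{1/2} f = -(5/384)x^7 - (1/16)x^4 - 8
(-S_{1/2}) f = (5/384)x^7 + (1/16)x^4 + 8
D_q (-S_{1/2}) f = (5465/279936)x^6 + (5/54)x^3
(-(3/2)D_q) (-S_{1/2}) f = -(5465/186624)x^6 - (5/36)x^3
D (-(3/2)D_q) (-S_{1/2}) f = -(5465/31104)x^5 - (5/12)x^2

g(x) = -(5465/31104)x^5 - (5/12)x^2


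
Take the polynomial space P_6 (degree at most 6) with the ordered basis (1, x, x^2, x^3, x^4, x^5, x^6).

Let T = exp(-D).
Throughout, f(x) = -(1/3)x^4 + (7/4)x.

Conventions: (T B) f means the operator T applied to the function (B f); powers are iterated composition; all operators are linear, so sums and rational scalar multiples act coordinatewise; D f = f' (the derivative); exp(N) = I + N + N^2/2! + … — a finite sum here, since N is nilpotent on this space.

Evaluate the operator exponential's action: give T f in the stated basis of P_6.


order-1 term: (4/3)x^3 - 7/4
order-2 term: -2x^2
order-3 term: (4/3)x
order-4 term: -1/3
the series for exp(-D) f terminates at order 4
exp(-D) f = -(1/3)x^4 + (4/3)x^3 - 2x^2 + (37/12)x - 25/12

g(x) = -(1/3)x^4 + (4/3)x^3 - 2x^2 + (37/12)x - 25/12


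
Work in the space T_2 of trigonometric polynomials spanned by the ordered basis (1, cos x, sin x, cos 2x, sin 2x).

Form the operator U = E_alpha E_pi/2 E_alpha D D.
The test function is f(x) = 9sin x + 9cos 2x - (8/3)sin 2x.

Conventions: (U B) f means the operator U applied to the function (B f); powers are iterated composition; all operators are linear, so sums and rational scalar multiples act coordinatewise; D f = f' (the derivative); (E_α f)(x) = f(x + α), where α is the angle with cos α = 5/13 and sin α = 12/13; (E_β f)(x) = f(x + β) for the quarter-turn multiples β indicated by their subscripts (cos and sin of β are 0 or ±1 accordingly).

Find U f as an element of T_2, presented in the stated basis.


D f = 9cos x - (16/3)cos 2x - 18sin 2x
D D f = -9sin x - 36cos 2x + (32/3)sin 2x
E_alpha D D f = -(108/13)cos x - (45/13)sin x + (428/13)cos 2x + (704/39)sin 2x
E_pi/2 (E_alpha D D) f = -(45/13)cos x + (108/13)sin x - (428/13)cos 2x - (704/39)sin 2x
E_alpha E_pi/2 (E_alpha D D) f = (1071/169)cos x + (1080/169)sin x + (22772/2197)cos 2x + (237856/6591)sin 2x

g(x) = (1071/169)cos x + (1080/169)sin x + (22772/2197)cos 2x + (237856/6591)sin 2x


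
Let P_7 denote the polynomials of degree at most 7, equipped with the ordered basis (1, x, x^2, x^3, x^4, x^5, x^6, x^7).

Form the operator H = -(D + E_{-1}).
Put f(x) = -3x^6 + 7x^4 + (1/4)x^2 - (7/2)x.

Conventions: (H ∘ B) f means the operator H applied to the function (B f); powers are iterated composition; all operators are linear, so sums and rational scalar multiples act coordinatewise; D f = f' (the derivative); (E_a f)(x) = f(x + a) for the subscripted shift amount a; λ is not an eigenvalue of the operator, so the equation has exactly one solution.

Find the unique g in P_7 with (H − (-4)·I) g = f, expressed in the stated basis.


the image equals g(x) = -x^6 - (8/3)x^4 + (20/3)x^3 - (41/4)x^2 + (199/18)x - 247/36

write g with unknown coordinates in the stated basis and equate coefficients in (H − (-4)·I) g = f
solving from the highest basis element down gives g = -x^6 - (8/3)x^4 + (20/3)x^3 - (41/4)x^2 + (199/18)x - 247/36
check: H g = x^6 + (53/3)x^4 - (80/3)x^3 + (165/4)x^2 - (859/18)x + 247/9
so H g − (-4)·g = -3x^6 + 7x^4 + (1/4)x^2 - (7/2)x = f ✓


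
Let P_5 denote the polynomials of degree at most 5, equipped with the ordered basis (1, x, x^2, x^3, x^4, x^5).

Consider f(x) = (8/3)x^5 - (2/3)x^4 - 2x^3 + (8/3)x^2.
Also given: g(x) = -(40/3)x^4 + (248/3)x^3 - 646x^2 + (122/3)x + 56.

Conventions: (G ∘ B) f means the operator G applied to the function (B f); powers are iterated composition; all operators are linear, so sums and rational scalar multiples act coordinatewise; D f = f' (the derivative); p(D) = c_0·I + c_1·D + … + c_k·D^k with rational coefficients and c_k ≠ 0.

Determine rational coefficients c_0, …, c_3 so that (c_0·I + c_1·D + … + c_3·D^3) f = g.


c_0 = 0, c_1 = -1, c_2 = 3/2, c_3 = -4

D^0 f = (8/3)x^5 - (2/3)x^4 - 2x^3 + (8/3)x^2
D^1 f = (40/3)x^4 - (8/3)x^3 - 6x^2 + (16/3)x
D^2 f = (160/3)x^3 - 8x^2 - 12x + 16/3
D^3 f = 160x^2 - 16x - 12
matching coefficients of g against c_0 f + c_1 Df + … from the top degree down determines the c_i
solution: c_0 = 0, c_1 = -1, c_2 = 3/2, c_3 = -4


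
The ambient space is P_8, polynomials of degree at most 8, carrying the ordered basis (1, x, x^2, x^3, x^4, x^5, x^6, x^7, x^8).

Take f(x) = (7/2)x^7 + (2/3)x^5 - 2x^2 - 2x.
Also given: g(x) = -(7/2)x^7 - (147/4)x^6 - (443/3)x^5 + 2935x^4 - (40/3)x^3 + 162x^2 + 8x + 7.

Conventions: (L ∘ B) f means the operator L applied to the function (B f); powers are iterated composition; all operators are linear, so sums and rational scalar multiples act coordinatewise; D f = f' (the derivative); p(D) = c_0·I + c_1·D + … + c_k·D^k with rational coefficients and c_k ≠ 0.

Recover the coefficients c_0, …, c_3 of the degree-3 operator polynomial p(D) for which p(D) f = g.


D^0 f = (7/2)x^7 + (2/3)x^5 - 2x^2 - 2x
D^1 f = (49/2)x^6 + (10/3)x^4 - 4x - 2
D^2 f = 147x^5 + (40/3)x^3 - 4
D^3 f = 735x^4 + 40x^2
matching coefficients of g against c_0 f + c_1 Df + … from the top degree down determines the c_i
solution: c_0 = -1, c_1 = -3/2, c_2 = -1, c_3 = 4

p(D) = -I − (3/2)·D − D^2 + 4·D^3, i.e. c_0 = -1, c_1 = -3/2, c_2 = -1, c_3 = 4


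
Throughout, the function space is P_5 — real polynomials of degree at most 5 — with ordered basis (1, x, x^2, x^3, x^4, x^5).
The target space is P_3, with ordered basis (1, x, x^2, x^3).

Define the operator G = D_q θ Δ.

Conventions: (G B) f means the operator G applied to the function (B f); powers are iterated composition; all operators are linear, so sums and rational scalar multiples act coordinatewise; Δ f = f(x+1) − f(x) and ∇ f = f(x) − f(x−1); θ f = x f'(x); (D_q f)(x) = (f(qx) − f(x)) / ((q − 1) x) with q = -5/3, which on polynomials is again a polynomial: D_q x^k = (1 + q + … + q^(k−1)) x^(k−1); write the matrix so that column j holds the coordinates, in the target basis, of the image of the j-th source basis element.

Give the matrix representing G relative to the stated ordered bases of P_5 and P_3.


the matrix is [[0, 0, 2, 3, 4, 5]; [0, 0, 0, -4, -8, -40/3]; [0, 0, 0, 0, 76/3, 190/3]; [0, 0, 0, 0, 0, -1360/27]] (rows listed top to bottom)

image of 1: 0
image of x: 0
image of x^2: 2
image of x^3: -4x + 3
image of x^4: (76/3)x^2 - 8x + 4
image of x^5: -(1360/27)x^3 + (190/3)x^2 - (40/3)x + 5
each image's coordinates form column j of the matrix


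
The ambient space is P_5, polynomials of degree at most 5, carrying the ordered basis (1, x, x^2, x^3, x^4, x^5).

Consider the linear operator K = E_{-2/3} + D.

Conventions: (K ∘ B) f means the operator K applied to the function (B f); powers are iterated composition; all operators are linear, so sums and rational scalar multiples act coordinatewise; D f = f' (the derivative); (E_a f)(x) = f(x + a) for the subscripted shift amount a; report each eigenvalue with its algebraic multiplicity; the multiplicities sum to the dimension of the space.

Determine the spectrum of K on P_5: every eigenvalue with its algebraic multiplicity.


image of 1: 1
image of x: x + 1/3
image of x^2: x^2 + (2/3)x + 4/9
image of x^3: x^3 + x^2 + (4/3)x - 8/27
image of x^4: x^4 + (4/3)x^3 + (8/3)x^2 - (32/27)x + 16/81
image of x^5: x^5 + (5/3)x^4 + (40/9)x^3 - (80/27)x^2 + (80/81)x - 32/243
the matrix is upper triangular; its diagonal is (1, 1, 1, 1, 1, 1)
for a triangular matrix the eigenvalues are the diagonal entries, with algebraic multiplicity their repetition count

λ = 1 (multiplicity 6)


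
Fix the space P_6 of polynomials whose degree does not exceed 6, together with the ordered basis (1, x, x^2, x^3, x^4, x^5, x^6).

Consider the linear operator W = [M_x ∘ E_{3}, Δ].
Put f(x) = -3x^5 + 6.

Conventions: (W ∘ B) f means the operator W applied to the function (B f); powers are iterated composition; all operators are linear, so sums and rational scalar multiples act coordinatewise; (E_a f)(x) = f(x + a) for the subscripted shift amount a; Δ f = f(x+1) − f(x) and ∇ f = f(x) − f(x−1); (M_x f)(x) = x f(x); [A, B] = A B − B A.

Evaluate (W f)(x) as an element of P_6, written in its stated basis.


the image equals g(x) = 3x^5 + 60x^4 + 480x^3 + 1920x^2 + 3840x + 3066

Δ f = -15x^4 - 30x^3 - 30x^2 - 15x - 3
E_{3} Δ f = -15x^4 - 210x^3 - 1110x^2 - 2625x - 2343
M_x E_{3} Δ f = -15x^5 - 210x^4 - 1110x^3 - 2625x^2 - 2343x
E_{3} f = -3x^5 - 45x^4 - 270x^3 - 810x^2 - 1215x - 723
M_x E_{3} f = -3x^6 - 45x^5 - 270x^4 - 810x^3 - 1215x^2 - 723x
Δ (M_x ∘ E_{3}) f = -18x^5 - 270x^4 - 1590x^3 - 4545x^2 - 6183x - 3066
[M_x ∘ E_{3}, Δ] f = 3x^5 + 60x^4 + 480x^3 + 1920x^2 + 3840x + 3066


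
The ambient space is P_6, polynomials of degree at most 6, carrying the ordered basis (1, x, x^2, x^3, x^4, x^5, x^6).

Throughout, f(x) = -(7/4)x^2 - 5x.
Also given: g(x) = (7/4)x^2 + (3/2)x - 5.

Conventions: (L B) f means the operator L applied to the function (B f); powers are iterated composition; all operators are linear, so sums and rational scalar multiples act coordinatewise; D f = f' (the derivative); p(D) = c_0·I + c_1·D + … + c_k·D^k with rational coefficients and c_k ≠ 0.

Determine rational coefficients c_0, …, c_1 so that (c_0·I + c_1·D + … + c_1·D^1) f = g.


p(D) = -I + D, i.e. c_0 = -1, c_1 = 1

D^0 f = -(7/4)x^2 - 5x
D^1 f = -(7/2)x - 5
matching coefficients of g against c_0 f + c_1 Df + … from the top degree down determines the c_i
solution: c_0 = -1, c_1 = 1


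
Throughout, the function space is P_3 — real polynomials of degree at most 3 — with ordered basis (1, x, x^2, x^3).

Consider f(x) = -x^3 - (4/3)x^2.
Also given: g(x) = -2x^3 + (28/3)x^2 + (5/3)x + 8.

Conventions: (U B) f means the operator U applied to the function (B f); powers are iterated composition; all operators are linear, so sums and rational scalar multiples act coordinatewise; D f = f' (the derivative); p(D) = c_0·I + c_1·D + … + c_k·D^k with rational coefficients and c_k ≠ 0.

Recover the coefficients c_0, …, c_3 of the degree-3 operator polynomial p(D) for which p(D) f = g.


D^0 f = -x^3 - (4/3)x^2
D^1 f = -3x^2 - (8/3)x
D^2 f = -6x - 8/3
D^3 f = -6
matching coefficients of g against c_0 f + c_1 Df + … from the top degree down determines the c_i
solution: c_0 = 2, c_1 = -4, c_2 = 3/2, c_3 = -2

c_0 = 2, c_1 = -4, c_2 = 3/2, c_3 = -2


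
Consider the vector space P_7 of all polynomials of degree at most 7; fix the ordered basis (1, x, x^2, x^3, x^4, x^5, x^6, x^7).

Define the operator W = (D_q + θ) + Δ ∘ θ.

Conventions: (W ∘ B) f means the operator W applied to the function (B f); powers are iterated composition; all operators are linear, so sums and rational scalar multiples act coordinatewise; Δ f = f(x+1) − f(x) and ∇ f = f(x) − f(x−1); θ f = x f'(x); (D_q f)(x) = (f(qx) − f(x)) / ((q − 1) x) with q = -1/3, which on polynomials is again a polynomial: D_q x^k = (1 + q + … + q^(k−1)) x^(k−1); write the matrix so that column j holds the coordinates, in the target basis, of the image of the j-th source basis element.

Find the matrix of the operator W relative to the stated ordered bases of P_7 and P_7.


the matrix is [[0, 2, 2, 3, 4, 5, 6, 7]; [0, 1, 14/3, 9, 16, 25, 36, 49]; [0, 0, 2, 88/9, 24, 50, 90, 147]; [0, 0, 0, 3, 452/27, 50, 120, 245]; [0, 0, 0, 0, 4, 2086/81, 90, 245]; [0, 0, 0, 0, 0, 5, 8930/243, 147]; [0, 0, 0, 0, 0, 0, 6, 36268/729]; [0, 0, 0, 0, 0, 0, 0, 7]] (rows listed top to bottom)

image of 1: 0
image of x: x + 2
image of x^2: 2x^2 + (14/3)x + 2
image of x^3: 3x^3 + (88/9)x^2 + 9x + 3
image of x^4: 4x^4 + (452/27)x^3 + 24x^2 + 16x + 4
image of x^5: 5x^5 + (2086/81)x^4 + 50x^3 + 50x^2 + 25x + 5
image of x^6: 6x^6 + (8930/243)x^5 + 90x^4 + 120x^3 + 90x^2 + 36x + 6
image of x^7: 7x^7 + (36268/729)x^6 + 147x^5 + 245x^4 + 245x^3 + 147x^2 + 49x + 7
each image's coordinates form column j of the matrix


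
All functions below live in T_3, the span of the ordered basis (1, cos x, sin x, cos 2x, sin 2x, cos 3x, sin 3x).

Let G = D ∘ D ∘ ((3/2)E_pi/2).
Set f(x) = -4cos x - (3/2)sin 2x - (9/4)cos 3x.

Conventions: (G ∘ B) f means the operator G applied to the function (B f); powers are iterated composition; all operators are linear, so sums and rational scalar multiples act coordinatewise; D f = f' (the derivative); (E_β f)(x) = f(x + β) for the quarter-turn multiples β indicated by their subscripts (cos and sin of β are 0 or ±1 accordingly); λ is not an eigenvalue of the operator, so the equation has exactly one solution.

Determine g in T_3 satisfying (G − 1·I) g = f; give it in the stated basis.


the image equals g(x) = (16/13)cos x + (24/13)sin x - (3/10)sin 2x + (9/733)cos 3x - (243/1466)sin 3x

write g with unknown coordinates in the stated basis and equate coefficients in (G − 1·I) g = f
solving from the highest basis element down gives g = (16/13)cos x + (24/13)sin x - (3/10)sin 2x + (9/733)cos 3x - (243/1466)sin 3x
check: G g = -(36/13)cos x + (24/13)sin x - (9/5)sin 2x - (6561/2932)cos 3x - (243/1466)sin 3x
so G g − 1·g = -4cos x - (3/2)sin 2x - (9/4)cos 3x = f ✓


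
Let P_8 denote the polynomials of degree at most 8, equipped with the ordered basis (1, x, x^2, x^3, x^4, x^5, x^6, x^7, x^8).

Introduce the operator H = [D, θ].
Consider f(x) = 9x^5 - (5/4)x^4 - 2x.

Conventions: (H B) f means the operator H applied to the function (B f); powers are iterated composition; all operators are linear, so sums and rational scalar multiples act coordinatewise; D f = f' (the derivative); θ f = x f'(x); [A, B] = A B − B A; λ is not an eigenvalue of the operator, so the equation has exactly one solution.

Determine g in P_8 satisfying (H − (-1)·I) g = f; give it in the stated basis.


the result is g(x) = 9x^5 - (185/4)x^4 + 185x^3 - 555x^2 + 1108x - 1108

write g with unknown coordinates in the stated basis and equate coefficients in (H − (-1)·I) g = f
solving from the highest basis element down gives g = 9x^5 - (185/4)x^4 + 185x^3 - 555x^2 + 1108x - 1108
check: H g = 45x^4 - 185x^3 + 555x^2 - 1110x + 1108
so H g − (-1)·g = 9x^5 - (5/4)x^4 - 2x = f ✓


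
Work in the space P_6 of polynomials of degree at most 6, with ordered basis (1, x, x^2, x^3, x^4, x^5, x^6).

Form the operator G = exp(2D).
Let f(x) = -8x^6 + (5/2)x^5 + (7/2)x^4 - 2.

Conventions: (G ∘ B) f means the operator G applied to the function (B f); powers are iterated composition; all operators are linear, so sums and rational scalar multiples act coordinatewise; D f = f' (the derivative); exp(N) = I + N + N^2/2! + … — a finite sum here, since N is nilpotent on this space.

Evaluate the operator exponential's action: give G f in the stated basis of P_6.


g(x) = -8x^6 - (187/2)x^5 - (903/2)x^4 - 1152x^3 - 1636x^2 - 1224x - 378

order-1 term: -96x^5 + 25x^4 + 28x^3
order-2 term: -480x^4 + 100x^3 + 84x^2
order-3 term: -1280x^3 + 200x^2 + 112x
order-4 term: -1920x^2 + 200x + 56
order-5 term: -1536x + 80
order-6 term: -512
the series for exp(2D) f terminates at order 6
exp(2D) f = -8x^6 - (187/2)x^5 - (903/2)x^4 - 1152x^3 - 1636x^2 - 1224x - 378


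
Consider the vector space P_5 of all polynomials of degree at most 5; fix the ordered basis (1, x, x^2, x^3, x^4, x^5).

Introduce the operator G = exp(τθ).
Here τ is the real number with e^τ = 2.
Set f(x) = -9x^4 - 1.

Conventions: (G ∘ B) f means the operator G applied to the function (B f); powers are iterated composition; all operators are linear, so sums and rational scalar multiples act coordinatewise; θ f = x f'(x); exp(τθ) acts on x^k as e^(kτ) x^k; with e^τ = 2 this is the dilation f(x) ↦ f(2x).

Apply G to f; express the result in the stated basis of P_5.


exp(τθ) x^k = e^(kτ) x^k; with e^τ = 2 this sends x^k to 2^k x^k
x^4 ↦ 16 x^4
applying this coordinatewise to f: exp(τθ) f = -144x^4 - 1

the image equals g(x) = -144x^4 - 1


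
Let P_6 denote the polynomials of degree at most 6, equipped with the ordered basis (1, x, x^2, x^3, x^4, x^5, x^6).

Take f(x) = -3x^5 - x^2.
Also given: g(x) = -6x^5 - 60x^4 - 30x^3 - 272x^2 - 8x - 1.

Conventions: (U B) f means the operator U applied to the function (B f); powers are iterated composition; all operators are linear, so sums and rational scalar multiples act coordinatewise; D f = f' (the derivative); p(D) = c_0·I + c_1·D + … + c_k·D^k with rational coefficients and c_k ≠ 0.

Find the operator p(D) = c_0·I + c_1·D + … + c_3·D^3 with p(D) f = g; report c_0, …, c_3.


p(D) = 2·I + 4·D + (1/2)·D^2 + (3/2)·D^3, i.e. c_0 = 2, c_1 = 4, c_2 = 1/2, c_3 = 3/2

D^0 f = -3x^5 - x^2
D^1 f = -15x^4 - 2x
D^2 f = -60x^3 - 2
D^3 f = -180x^2
matching coefficients of g against c_0 f + c_1 Df + … from the top degree down determines the c_i
solution: c_0 = 2, c_1 = 4, c_2 = 1/2, c_3 = 3/2


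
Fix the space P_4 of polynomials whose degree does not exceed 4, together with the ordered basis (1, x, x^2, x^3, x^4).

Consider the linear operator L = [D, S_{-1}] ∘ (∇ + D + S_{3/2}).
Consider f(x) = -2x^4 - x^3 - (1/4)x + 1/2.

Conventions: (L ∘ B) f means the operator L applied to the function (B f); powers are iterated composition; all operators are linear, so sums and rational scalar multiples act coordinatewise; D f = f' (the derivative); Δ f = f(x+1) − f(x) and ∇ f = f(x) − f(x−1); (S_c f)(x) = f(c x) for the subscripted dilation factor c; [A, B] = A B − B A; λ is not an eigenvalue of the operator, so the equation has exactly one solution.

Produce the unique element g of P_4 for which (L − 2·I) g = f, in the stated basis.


the image equals g(x) = x^4 + (83/4)x^3 - (7491/32)x^2 - (52243/64)x + 284009/128

write g with unknown coordinates in the stated basis and equate coefficients in (L − 2·I) g = f
solving from the highest basis element down gives g = x^4 + (83/4)x^3 - (7491/32)x^2 - (52243/64)x + 284009/128
check: L g = (81/2)x^3 - (7491/16)x^2 - (52251/32)x + 284041/64
so L g − 2·g = -2x^4 - x^3 - (1/4)x + 1/2 = f ✓


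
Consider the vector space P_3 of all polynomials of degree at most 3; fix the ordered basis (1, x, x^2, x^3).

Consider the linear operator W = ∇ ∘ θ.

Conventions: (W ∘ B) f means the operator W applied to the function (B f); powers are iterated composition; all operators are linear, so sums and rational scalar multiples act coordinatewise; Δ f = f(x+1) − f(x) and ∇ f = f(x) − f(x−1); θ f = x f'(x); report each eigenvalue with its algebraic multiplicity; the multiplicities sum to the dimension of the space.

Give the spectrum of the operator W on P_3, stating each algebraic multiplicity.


λ = 0 (multiplicity 4)

image of 1: 0
image of x: 1
image of x^2: 4x - 2
image of x^3: 9x^2 - 9x + 3
the matrix is upper triangular; its diagonal is (0, 0, 0, 0)
for a triangular matrix the eigenvalues are the diagonal entries, with algebraic multiplicity their repetition count


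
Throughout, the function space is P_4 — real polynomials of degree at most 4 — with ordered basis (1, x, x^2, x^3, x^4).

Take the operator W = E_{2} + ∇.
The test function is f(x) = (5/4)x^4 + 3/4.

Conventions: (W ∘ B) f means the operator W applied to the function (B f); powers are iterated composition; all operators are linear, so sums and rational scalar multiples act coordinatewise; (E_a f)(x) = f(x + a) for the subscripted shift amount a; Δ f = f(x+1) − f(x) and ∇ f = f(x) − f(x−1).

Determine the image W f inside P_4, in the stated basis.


the image equals g(x) = (5/4)x^4 + 15x^3 + (45/2)x^2 + 45x + 39/2

E_{2} f = (5/4)x^4 + 10x^3 + 30x^2 + 40x + 83/4
∇ f = 5x^3 - (15/2)x^2 + 5x - 5/4
(E_{2} + ∇) f = (5/4)x^4 + 15x^3 + (45/2)x^2 + 45x + 39/2


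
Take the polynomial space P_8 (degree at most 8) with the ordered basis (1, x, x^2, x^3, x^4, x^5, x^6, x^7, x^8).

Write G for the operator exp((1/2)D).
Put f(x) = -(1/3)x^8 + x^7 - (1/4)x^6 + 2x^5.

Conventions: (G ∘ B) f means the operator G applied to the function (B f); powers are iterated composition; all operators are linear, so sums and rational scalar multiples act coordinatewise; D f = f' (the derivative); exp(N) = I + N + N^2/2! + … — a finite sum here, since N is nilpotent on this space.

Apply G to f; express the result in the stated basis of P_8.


the result is g(x) = -(1/3)x^8 - (1/3)x^7 + (11/12)x^6 + (25/6)x^5 + (335/48)x^4 + (287/48)x^3 + (533/192)x^2 + (2/3)x + 25/384

order-1 term: -(4/3)x^7 + (7/2)x^6 - (3/4)x^5 + 5x^4
order-2 term: -(7/3)x^6 + (21/4)x^5 - (15/16)x^4 + 5x^3
order-3 term: -(7/3)x^5 + (35/8)x^4 - (5/8)x^3 + (5/2)x^2
order-4 term: -(35/24)x^4 + (35/16)x^3 - (15/64)x^2 + (5/8)x
order-5 term: -(7/12)x^3 + (21/32)x^2 - (3/64)x + 1/16
order-6 term: -(7/48)x^2 + (7/64)x - 1/256
order-7 term: -(1/48)x + 1/128
order-8 term: -1/768
the series for exp((1/2)D) f terminates at order 8
exp((1/2)D) f = -(1/3)x^8 - (1/3)x^7 + (11/12)x^6 + (25/6)x^5 + (335/48)x^4 + (287/48)x^3 + (533/192)x^2 + (2/3)x + 25/384


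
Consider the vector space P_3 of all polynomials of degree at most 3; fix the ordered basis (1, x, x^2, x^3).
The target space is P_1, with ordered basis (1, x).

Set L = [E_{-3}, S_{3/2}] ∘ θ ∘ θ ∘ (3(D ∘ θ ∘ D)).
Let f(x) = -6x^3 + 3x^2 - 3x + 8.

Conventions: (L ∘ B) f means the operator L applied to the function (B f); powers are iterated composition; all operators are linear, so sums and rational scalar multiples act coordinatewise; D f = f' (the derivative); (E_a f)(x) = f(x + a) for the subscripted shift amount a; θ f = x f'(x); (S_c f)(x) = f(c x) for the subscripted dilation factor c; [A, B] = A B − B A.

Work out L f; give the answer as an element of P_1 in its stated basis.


g(x) = 324

D f = -18x^2 + 6x - 3
θ D f = -36x^2 + 6x
D θ D f = -72x + 6
(3(D ∘ θ ∘ D)) f = -216x + 18
θ (3(D ∘ θ ∘ D)) f = -216x
θ θ (3(D ∘ θ ∘ D)) f = -216x
S_{3/2} (θ ∘ θ) (3(D ∘ θ ∘ D)) f = -324x
E_{-3} S_{3/2} (θ ∘ θ) (3(D ∘ θ ∘ D)) f = -324x + 972
E_{-3} (θ ∘ θ) (3(D ∘ θ ∘ D)) f = -216x + 648
S_{3/2} E_{-3} (θ ∘ θ) (3(D ∘ θ ∘ D)) f = -324x + 648
[E_{-3}, S_{3/2}] (θ ∘ θ) (3(D ∘ θ ∘ D)) f = 324


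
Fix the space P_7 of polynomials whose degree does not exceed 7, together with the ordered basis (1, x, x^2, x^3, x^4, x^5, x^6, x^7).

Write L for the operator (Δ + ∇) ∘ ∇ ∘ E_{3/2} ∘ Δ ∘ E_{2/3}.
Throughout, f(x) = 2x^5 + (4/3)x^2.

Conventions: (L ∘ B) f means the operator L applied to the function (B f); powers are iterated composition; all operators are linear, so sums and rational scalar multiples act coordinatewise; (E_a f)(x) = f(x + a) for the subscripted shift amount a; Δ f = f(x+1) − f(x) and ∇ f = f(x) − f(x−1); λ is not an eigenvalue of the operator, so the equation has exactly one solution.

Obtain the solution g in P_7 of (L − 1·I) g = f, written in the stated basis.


write g with unknown coordinates in the stated basis and equate coefficients in (L − 1·I) g = f
solving from the highest basis element down gives g = -2x^5 - (724/3)x^2 - 1040x - 3740/3
check: L g = -240x^2 - 1040x - 3740/3
so L g − 1·g = 2x^5 + (4/3)x^2 = f ✓

the result is g(x) = -2x^5 - (724/3)x^2 - 1040x - 3740/3


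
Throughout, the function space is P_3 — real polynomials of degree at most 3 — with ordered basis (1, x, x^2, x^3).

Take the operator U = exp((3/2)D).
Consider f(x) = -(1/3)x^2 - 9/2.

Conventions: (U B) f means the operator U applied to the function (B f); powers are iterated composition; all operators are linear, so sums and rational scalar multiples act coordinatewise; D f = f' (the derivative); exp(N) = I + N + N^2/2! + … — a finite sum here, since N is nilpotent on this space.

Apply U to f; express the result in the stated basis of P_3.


the image equals g(x) = -(1/3)x^2 - x - 21/4

order-1 term: -x
order-2 term: -3/4
the series for exp((3/2)D) f terminates at order 2
exp((3/2)D) f = -(1/3)x^2 - x - 21/4


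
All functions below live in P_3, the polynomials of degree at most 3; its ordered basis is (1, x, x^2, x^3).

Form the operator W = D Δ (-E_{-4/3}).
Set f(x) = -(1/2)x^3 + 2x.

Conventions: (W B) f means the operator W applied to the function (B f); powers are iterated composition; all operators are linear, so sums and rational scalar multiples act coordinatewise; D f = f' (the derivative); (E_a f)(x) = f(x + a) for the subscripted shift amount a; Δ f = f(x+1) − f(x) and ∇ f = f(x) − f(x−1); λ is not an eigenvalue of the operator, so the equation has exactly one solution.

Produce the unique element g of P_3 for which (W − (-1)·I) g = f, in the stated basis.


the result is g(x) = -(1/2)x^3 - x + 5/2

write g with unknown coordinates in the stated basis and equate coefficients in (W − (-1)·I) g = f
solving from the highest basis element down gives g = -(1/2)x^3 - x + 5/2
check: W g = 3x - 5/2
so W g − (-1)·g = -(1/2)x^3 + 2x = f ✓


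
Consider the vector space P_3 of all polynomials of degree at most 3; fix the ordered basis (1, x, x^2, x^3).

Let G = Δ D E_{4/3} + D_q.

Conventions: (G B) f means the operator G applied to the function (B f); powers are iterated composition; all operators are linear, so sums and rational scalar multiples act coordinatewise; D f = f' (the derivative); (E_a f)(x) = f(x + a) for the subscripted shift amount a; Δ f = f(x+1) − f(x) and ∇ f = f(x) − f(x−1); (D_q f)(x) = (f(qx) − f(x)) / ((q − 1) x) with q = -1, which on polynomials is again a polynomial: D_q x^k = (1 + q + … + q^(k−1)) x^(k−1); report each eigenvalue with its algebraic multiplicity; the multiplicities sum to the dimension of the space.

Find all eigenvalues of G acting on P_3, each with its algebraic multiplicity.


λ = 0 (multiplicity 4)

image of 1: 0
image of x: 1
image of x^2: 2
image of x^3: x^2 + 6x + 11
the matrix is upper triangular; its diagonal is (0, 0, 0, 0)
for a triangular matrix the eigenvalues are the diagonal entries, with algebraic multiplicity their repetition count


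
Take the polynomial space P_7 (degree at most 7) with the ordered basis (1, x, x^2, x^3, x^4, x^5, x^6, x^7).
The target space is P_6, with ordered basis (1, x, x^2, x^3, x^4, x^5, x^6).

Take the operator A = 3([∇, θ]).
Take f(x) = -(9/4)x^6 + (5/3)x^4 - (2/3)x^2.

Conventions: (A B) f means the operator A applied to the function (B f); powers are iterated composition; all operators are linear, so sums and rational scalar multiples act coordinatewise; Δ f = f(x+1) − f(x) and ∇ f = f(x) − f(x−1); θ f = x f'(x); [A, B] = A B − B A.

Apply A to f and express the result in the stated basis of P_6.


θ f = -(27/2)x^6 + (20/3)x^4 - (4/3)x^2
∇ θ f = -81x^5 + (405/2)x^4 - (730/3)x^3 + (325/2)x^2 - 57x + 49/6
∇ f = -(27/2)x^5 + (135/4)x^4 - (115/3)x^3 + (95/4)x^2 - (49/6)x + 5/4
θ ∇ f = -(135/2)x^5 + 135x^4 - 115x^3 + (95/2)x^2 - (49/6)x
[∇, θ] f = -(27/2)x^5 + (135/2)x^4 - (385/3)x^3 + 115x^2 - (293/6)x + 49/6
(3([∇, θ])) f = -(81/2)x^5 + (405/2)x^4 - 385x^3 + 345x^2 - (293/2)x + 49/2

g(x) = -(81/2)x^5 + (405/2)x^4 - 385x^3 + 345x^2 - (293/2)x + 49/2


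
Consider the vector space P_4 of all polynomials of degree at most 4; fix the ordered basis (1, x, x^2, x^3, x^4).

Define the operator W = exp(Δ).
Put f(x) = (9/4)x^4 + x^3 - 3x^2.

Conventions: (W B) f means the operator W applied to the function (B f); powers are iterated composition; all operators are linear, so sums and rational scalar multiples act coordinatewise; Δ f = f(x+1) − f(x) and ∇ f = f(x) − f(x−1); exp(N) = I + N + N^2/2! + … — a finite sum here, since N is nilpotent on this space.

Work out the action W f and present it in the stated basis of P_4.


order-1 term: 9x^3 + (33/2)x^2 + 6x + 1/4
order-2 term: (27/2)x^2 + 30x + 63/4
order-3 term: 9x + 29/2
order-4 term: 9/4
the series for exp(Δ) f terminates at order 4
exp(Δ) f = (9/4)x^4 + 10x^3 + 27x^2 + 45x + 131/4

g(x) = (9/4)x^4 + 10x^3 + 27x^2 + 45x + 131/4


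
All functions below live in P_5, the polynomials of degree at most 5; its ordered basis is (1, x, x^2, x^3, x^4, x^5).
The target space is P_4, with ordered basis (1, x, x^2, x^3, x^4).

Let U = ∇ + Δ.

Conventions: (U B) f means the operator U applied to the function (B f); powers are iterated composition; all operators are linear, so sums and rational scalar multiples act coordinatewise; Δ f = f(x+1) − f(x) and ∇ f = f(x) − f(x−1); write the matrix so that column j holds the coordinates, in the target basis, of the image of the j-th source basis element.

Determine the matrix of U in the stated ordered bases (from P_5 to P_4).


image of 1: 0
image of x: 2
image of x^2: 4x
image of x^3: 6x^2 + 2
image of x^4: 8x^3 + 8x
image of x^5: 10x^4 + 20x^2 + 2
each image's coordinates form column j of the matrix

the matrix is [[0, 2, 0, 2, 0, 2]; [0, 0, 4, 0, 8, 0]; [0, 0, 0, 6, 0, 20]; [0, 0, 0, 0, 8, 0]; [0, 0, 0, 0, 0, 10]] (rows listed top to bottom)


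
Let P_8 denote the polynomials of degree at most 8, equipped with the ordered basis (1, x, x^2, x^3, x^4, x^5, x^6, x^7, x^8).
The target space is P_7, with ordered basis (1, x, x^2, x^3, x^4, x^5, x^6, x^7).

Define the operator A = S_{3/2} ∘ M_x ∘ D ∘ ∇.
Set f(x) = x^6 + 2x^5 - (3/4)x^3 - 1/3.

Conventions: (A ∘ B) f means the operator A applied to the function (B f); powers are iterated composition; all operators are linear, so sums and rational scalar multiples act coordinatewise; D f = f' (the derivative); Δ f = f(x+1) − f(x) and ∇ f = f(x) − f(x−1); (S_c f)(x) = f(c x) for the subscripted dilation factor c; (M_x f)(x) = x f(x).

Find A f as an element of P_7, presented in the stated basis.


the image equals g(x) = (3645/16)x^5 - (405/4)x^4 + (99/8)x^2 - (21/8)x

∇ f = 6x^5 - 5x^4 + (11/4)x^2 - (7/4)x + 1/4
D ∇ f = 30x^4 - 20x^3 + (11/2)x - 7/4
M_x (D ∘ ∇) f = 30x^5 - 20x^4 + (11/2)x^2 - (7/4)x
S_{3/2} M_x (D ∘ ∇) f = (3645/16)x^5 - (405/4)x^4 + (99/8)x^2 - (21/8)x


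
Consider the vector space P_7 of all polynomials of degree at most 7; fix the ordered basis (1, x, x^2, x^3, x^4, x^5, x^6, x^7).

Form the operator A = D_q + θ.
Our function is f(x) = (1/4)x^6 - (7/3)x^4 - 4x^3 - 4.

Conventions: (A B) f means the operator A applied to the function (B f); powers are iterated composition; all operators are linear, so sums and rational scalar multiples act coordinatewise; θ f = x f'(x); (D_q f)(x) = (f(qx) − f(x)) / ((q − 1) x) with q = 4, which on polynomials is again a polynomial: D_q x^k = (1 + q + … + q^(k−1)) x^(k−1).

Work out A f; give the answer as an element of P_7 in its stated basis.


D_q f = (1365/4)x^5 - (595/3)x^3 - 84x^2
θ f = (3/2)x^6 - (28/3)x^4 - 12x^3
(D_q + θ) f = (3/2)x^6 + (1365/4)x^5 - (28/3)x^4 - (631/3)x^3 - 84x^2

g(x) = (3/2)x^6 + (1365/4)x^5 - (28/3)x^4 - (631/3)x^3 - 84x^2


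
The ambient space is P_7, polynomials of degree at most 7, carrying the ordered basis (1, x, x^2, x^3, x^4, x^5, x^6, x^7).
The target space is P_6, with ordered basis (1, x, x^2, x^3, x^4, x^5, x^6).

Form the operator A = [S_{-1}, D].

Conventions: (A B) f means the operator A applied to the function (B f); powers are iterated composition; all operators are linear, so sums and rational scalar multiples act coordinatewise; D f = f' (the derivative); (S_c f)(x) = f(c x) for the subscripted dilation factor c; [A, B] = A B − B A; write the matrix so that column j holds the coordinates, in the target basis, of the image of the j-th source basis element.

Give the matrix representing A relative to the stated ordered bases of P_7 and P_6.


the matrix is [[0, 2, 0, 0, 0, 0, 0, 0]; [0, 0, -4, 0, 0, 0, 0, 0]; [0, 0, 0, 6, 0, 0, 0, 0]; [0, 0, 0, 0, -8, 0, 0, 0]; [0, 0, 0, 0, 0, 10, 0, 0]; [0, 0, 0, 0, 0, 0, -12, 0]; [0, 0, 0, 0, 0, 0, 0, 14]] (rows listed top to bottom)

image of 1: 0
image of x: 2
image of x^2: -4x
image of x^3: 6x^2
image of x^4: -8x^3
image of x^5: 10x^4
image of x^6: -12x^5
image of x^7: 14x^6
each image's coordinates form column j of the matrix


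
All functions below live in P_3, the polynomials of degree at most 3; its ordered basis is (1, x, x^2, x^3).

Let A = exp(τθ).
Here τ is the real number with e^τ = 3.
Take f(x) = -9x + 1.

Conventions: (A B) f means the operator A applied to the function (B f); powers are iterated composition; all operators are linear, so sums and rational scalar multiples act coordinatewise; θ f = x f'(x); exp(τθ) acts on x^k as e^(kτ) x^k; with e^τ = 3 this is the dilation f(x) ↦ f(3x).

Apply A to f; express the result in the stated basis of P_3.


the image equals g(x) = -27x + 1

exp(τθ) x^k = e^(kτ) x^k; with e^τ = 3 this sends x^k to 3^k x^k
x ↦ 3 x
applying this coordinatewise to f: exp(τθ) f = -27x + 1
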